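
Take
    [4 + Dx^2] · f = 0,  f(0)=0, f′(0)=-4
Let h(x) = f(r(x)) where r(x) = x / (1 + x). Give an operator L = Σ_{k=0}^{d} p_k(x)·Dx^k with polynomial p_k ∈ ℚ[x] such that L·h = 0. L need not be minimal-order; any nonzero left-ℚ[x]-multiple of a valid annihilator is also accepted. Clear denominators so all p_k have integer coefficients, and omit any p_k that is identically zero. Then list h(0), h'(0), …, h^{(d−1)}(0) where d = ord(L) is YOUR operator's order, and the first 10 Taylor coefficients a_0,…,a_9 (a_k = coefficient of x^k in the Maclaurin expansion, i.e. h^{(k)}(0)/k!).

f: a_k = 0, -4, 0, 8/3, 0, -8/15, 0, 16/315, 0, -8/2835, …
f∘r: x↦r, Dx↦Dx/r' in L_f ⇒ L₀.
L = 4 + (2 + 6·x + 6·x^2 + 2·x^3)·Dx + (1 + 4·x + 6·x^2 + 4·x^3 + x^4)·Dx^2  (order 2).
h: a_k = 0, -4, 4, -4/3, -4, 172/15, -20, 8836/315, -1516/45, 98524/2835, …
ICs: h(0) = 0, h′(0) = -4.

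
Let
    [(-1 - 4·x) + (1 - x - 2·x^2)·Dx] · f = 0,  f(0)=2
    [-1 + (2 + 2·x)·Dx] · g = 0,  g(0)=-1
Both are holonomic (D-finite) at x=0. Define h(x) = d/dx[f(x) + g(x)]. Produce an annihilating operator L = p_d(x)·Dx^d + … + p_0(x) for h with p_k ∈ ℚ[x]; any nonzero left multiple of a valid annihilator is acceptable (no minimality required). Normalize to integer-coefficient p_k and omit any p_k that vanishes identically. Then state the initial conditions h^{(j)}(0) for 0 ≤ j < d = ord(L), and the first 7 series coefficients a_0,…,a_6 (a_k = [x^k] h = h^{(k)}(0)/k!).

f: a_k = 2, 2, 6, 10, 22, 42, 86, …
g: a_k = -1, -1/2, 1/8, -1/16, 5/128, -7/256, 21/1024, …
h₀=f+g: left-lcm gives L₀, ord ≤ 2.
h=h₀': d/dx-closure on L₀ ⇒ L.
L = (-78 - 288·x - 288·x^2 - 240·x^3) + (-117 - 693·x - 1188·x^2 - 1332·x^3 - 720·x^4)·Dx + (26 + 52·x + 2·x^2 - 208·x^3 - 344·x^4 - 160·x^5)·Dx^2  (order 2).
h: a_k = 3/2, 49/4, 477/16, 2821/32, 53725/256, 264255/512, 2436889/2048, …
ICs: h(0) = 3/2, h′(0) = 49/4.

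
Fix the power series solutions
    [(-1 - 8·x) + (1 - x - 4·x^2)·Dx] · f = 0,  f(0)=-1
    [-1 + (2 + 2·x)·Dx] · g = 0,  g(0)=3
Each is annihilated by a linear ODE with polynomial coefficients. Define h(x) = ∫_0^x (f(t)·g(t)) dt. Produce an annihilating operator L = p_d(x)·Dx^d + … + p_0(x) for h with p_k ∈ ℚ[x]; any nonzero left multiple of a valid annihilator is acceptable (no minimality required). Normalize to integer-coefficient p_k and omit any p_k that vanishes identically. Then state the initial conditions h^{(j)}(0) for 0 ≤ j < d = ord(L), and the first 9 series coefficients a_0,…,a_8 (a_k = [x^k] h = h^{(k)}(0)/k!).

f: a_k = -1, -1, -5, -9, -29, -65, -181, -441, -1165, …
g: a_k = 3, 3/2, -3/8, 3/16, -15/128, 21/256, -63/1024, 99/2048, -1287/32768, …
Sym-product of L_f,L_g gives L₀ (≤ ord 1).
h=∫h₀ ⇒ L = L₀·Dx.
L = (3 + 17·x + 12·x^2)·Dx + (-2 + 10·x^2 + 8·x^3)·Dx^2  (order 2).
h: a_k = 0, -3, -9/4, -43/8, -549/64, -12633/640, -20141/512, -645885/7168, -3225405/16384, …
ICs: h(0) = 0, h′(0) = -3.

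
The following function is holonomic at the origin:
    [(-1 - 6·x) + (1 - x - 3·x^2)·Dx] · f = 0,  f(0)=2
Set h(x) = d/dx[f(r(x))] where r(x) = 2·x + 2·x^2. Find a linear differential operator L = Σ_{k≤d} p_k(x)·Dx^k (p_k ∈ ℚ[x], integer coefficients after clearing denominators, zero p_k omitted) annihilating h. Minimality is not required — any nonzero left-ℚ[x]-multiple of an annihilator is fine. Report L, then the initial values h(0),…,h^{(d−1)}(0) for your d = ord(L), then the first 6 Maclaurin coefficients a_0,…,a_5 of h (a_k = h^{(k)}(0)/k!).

f: a_k = 2, 2, 8, 14, 38, 80, …
h₀=f(r): pull back L_f along r ⇒ L₀.
Differentiate: ansatz ord ≤ ord L₀ ⇒ L.
L = (18 + 156·x + 804·x^2 + 2736·x^3 + 4968·x^4 + 4320·x^5 + 1440·x^6) + (-1 - 12·x + 6·x^2 + 268·x^3 + 900·x^4 + 1368·x^5 + 1008·x^6 + 288·x^7)·Dx  (order 1).
h: a_k = 4, 72, 528, 3904, 26640, 173856, …
ICs: h(0) = 4.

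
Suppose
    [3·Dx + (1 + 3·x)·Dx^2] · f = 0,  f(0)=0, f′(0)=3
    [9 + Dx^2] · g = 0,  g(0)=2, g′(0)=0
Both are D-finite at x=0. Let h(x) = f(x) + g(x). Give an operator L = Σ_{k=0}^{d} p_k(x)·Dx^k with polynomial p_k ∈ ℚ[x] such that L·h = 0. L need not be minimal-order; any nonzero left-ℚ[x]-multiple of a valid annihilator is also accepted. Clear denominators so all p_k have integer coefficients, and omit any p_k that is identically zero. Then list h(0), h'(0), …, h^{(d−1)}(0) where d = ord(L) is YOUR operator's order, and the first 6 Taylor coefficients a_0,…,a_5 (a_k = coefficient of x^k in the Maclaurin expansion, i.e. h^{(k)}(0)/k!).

f: a_k = 0, 3, -9/2, 9, -81/4, 243/5, …
g: a_k = 2, 0, -9, 0, 27/4, 0, …
Weyl lclm of L_f,L_g ⇒ L₀ (ord ≤ 4).
L = (63 + 54·x + 81·x^2)·Dx + (9 + 45·x + 81·x^2 + 81·x^3)·Dx^2 + (7 + 6·x + 9·x^2)·Dx^3 + (1 + 5·x + 9·x^2 + 9·x^3)·Dx^4  (order 4).
h: a_k = 2, 3, -27/2, 9, -27/2, 243/5, …
ICs: h(0) = 2, h′(0) = 3, h′′(0) = -27, h′′′(0) = 54.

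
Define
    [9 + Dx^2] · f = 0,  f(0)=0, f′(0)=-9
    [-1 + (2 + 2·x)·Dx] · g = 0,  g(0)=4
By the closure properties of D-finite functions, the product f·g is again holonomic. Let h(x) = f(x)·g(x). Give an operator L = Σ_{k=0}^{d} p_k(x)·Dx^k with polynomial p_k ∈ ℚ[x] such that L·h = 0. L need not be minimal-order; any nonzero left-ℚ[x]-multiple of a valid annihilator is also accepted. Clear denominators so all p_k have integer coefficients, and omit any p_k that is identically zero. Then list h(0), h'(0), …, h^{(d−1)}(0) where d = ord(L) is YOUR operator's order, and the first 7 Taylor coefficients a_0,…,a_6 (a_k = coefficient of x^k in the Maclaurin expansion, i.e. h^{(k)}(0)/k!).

L = (39 + 72·x + 36·x^2) + (-4 - 4·x)·Dx + (4 + 8·x + 4·x^2)·Dx^2  (order 2).
h: a_k = 0, -36, -18, 117/2, 99/4, -4743/160, -3123/320, …
ICs: h(0) = 0, h′(0) = -36.

f: a_k = 0, -9, 0, 27/2, 0, -243/40, 0, …
g: a_k = 4, 2, -1/2, 1/4, -5/32, 7/64, -21/256, …
h₀=f·g: eliminate ⇒ L₀, order ≤ 2·1.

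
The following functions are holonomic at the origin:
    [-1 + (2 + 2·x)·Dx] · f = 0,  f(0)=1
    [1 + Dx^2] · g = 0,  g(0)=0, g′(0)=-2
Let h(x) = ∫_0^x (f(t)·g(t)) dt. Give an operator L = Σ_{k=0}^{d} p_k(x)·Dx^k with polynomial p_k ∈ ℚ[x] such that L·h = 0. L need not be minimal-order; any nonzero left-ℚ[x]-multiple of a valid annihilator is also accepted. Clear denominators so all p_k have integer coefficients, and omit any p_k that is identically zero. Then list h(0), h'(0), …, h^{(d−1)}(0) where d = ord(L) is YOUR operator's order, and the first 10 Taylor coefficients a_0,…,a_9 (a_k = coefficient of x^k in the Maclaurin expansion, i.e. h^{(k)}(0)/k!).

f: a_k = 1, 1/2, -1/8, 1/16, -5/128, 7/256, -21/1024, 33/2048, -429/32768, 715/65536, …
g: a_k = 0, -2, 0, 1/3, 0, -1/60, 0, 1/2520, 0, -1/181440, …
Sym-product of L_f,L_g gives L₀ (≤ ord 2).
Integrate: L := L₀·Dx.
L = (7 + 8·x + 4·x^2)·Dx + (-4 - 4·x)·Dx^2 + (4 + 8·x + 4·x^2)·Dx^3  (order 3).
h: a_k = 0, 0, -1, -1/3, 7/48, 1/120, 19/5760, -27/4480, 983/258048, -7727/2903040, …
ICs: h(0) = 0, h′(0) = 0, h′′(0) = -2.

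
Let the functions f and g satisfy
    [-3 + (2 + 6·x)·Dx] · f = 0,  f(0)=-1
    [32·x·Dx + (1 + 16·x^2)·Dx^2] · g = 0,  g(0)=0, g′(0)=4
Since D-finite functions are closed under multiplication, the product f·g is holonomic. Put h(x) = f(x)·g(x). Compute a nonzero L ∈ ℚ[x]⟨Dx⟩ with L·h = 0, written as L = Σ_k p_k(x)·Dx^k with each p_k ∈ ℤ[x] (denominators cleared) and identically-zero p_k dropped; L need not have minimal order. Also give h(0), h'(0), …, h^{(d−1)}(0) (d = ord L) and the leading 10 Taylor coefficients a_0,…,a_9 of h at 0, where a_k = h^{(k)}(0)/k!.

f: a_k = -1, -3/2, 9/8, -27/16, 405/128, -1701/256, 15309/1024, -72171/2048, 2814669/32768, -14073345/65536, …
g: a_k = 0, 4, 0, -64/3, 0, 1024/5, 0, -16384/7, 0, 262144/9, …
Product ⇒ symmetric product L₀, ord ≤ 2.
L = (27 - 192·x - 144·x^2) + (-12 + 92·x + 576·x^2 + 576·x^3)·Dx + (4 + 24·x + 100·x^2 + 384·x^3 + 576·x^4)·Dx^2  (order 2).
h: a_k = 0, -4, -6, 155/6, 101/4, -34583/160, -95289/320, 22966919/8960, 56735583/17920, -16044188045/516096, …
ICs: h(0) = 0, h′(0) = -4.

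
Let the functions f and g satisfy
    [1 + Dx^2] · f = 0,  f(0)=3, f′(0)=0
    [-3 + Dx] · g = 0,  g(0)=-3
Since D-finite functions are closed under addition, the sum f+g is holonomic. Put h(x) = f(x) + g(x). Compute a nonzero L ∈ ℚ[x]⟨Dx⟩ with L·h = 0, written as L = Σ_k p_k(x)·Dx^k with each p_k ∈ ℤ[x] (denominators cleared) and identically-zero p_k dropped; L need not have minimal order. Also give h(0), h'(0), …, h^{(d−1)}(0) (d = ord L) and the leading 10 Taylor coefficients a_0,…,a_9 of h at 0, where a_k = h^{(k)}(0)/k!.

f: a_k = 3, 0, -3/2, 0, 1/8, 0, -1/240, 0, 1/13440, 0, …
g: a_k = -3, -9, -27/2, -27/2, -81/8, -243/40, -243/80, -729/560, -2187/4480, -729/4480, …
f+g: L₀ = lclm(L_f,L_g), ord ≤ 2+1.
L = -3 + Dx - 3·Dx^2 + Dx^3  (order 3).
h: a_k = 0, -9, -15, -27/2, -10, -243/40, -73/24, -729/560, -41/84, -729/4480, …
ICs: h(0) = 0, h′(0) = -9, h′′(0) = -30.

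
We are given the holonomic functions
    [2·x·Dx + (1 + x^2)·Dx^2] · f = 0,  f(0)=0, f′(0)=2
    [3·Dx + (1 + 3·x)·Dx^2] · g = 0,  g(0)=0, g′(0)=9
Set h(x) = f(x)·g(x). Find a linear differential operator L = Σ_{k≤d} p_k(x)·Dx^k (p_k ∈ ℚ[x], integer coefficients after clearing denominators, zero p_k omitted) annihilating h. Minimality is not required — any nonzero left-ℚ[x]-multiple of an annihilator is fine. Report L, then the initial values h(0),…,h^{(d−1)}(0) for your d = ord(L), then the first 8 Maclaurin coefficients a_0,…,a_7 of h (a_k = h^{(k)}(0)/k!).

L = (264 + 1260·x + 1008·x^2 + 3420·x^3 + 3240·x^4 + 4212·x^5 + 324·x^7)·Dx + (178 + 660·x + 3828·x^2 + 7308·x^3 + 12960·x^4 + 10044·x^5 + 11340·x^6 + 324·x^7 + 1134·x^8)·Dx^2 + (132 + 608·x + 1728·x^2 + 4568·x^3 + 6456·x^4 + 8856·x^5 + 5184·x^6 + 5544·x^7 + 324·x^8 + 648·x^9)·Dx^3 + (13 + 102·x + 341·x^2 + 744·x^3 + 1138·x^4 + 1236·x^5 + 1386·x^6 + 648·x^7 + 657·x^8 + 54·x^9 + 81·x^10)·Dx^4  (order 4).
h: a_k = 0, 0, 18, -27, 48, -225/2, 1386/5, -6939/10, …
ICs: h(0) = 0, h′(0) = 0, h′′(0) = 36, h′′′(0) = -162.

f: a_k = 0, 2, 0, -2/3, 0, 2/5, 0, -2/7, …
g: a_k = 0, 9, -27/2, 27, -243/4, 729/5, -729/2, 6561/7, …
Sym-product of L_f,L_g gives L₀ (≤ ord 4).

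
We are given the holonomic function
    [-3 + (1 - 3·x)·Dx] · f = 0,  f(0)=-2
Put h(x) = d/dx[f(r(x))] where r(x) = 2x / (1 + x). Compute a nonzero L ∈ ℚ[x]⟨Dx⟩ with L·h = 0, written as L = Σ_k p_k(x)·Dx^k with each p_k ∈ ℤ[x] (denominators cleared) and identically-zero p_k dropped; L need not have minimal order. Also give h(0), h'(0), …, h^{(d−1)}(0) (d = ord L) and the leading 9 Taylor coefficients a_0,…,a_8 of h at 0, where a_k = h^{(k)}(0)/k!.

f: a_k = -2, -6, -18, -54, -162, -486, -1458, -4374, -13122, …
Change of var in L_f (x↦r) gives L₀.
Derive L from L₀ (diff closure).
L = 10 + (-1 + 5·x)·Dx  (order 1).
h: a_k = -12, -120, -900, -6000, -37500, -225000, -1312500, -7500000, -42187500, …
ICs: h(0) = -12.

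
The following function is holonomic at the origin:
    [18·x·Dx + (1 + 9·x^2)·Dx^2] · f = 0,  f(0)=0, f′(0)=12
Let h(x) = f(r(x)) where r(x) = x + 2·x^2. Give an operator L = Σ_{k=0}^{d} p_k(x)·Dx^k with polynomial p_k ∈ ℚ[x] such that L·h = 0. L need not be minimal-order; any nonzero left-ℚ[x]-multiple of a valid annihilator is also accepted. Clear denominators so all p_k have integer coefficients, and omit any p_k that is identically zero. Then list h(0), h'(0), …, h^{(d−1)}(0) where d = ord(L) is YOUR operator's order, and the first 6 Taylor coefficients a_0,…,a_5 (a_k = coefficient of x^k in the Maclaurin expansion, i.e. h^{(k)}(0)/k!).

f: a_k = 0, 12, 0, -36, 0, 972/5, …
f∘r: x↦r, Dx↦Dx/r' in L_f ⇒ L₀.
L = (-4 + 18·x + 144·x^2 + 432·x^3 + 432·x^4)·Dx + (1 + 4·x + 9·x^2 + 72·x^3 + 180·x^4 + 144·x^5)·Dx^2  (order 2).
h: a_k = 0, 12, 24, -36, -216, -1188/5, …
ICs: h(0) = 0, h′(0) = 12.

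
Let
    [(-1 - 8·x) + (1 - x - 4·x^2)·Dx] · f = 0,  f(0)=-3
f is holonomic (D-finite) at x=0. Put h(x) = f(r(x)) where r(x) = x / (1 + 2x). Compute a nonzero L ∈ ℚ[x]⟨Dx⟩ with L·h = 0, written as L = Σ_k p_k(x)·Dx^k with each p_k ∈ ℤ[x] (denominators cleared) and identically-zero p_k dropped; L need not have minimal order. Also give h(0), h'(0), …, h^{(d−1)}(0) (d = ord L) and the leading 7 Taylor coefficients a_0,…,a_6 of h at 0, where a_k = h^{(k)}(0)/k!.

f: a_k = -3, -3, -15, -27, -87, -195, -543, …
f∘r: x↦r, Dx↦Dx/r' in L_f ⇒ L₀.
L = (1 + 10·x) + (-1 - 5·x - 4·x^2 + 4·x^3)·Dx  (order 1).
h: a_k = -3, -3, -9, 21, -81, 285, -1017, …
ICs: h(0) = -3.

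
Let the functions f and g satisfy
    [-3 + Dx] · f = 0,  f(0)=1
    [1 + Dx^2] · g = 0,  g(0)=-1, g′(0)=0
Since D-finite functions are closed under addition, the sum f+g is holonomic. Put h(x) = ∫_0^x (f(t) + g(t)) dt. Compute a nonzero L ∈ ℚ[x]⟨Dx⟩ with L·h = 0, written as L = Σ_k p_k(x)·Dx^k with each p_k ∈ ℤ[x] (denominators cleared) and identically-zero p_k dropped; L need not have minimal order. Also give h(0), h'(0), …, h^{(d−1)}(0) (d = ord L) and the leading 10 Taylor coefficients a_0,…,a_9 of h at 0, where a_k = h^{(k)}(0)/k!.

L = -3·Dx + Dx^2 - 3·Dx^3 + Dx^4  (order 4).
h: a_k = 0, 0, 3/2, 5/3, 9/8, 2/3, 27/80, 73/504, 243/4480, 41/2268, …
ICs: h(0) = 0, h′(0) = 0, h′′(0) = 3, h′′′(0) = 10.

f: a_k = 1, 3, 9/2, 9/2, 27/8, 81/40, 81/80, 243/560, 729/4480, 243/4480, …
g: a_k = -1, 0, 1/2, 0, -1/24, 0, 1/720, 0, -1/40320, 0, …
L₀ := lclm(L_f,L_g); ord L₀ ≤ 1+2.
h=∫₀ˣh₀: take L = L₀·Dx.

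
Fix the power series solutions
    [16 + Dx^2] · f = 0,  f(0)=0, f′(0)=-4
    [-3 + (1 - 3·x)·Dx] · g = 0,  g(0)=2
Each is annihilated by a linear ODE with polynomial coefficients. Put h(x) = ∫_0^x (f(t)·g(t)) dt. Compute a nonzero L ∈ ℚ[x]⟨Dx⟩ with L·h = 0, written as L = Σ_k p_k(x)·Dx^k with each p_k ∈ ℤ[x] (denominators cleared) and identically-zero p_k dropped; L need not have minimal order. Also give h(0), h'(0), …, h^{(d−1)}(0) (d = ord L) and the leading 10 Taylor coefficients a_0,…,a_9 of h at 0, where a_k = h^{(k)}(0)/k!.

f: a_k = 0, -4, 0, 32/3, 0, -128/15, 0, 1024/315, 0, -2048/2835, …
g: a_k = 2, 6, 18, 54, 162, 486, 1458, 4374, 13122, 39366, …
f·g: L₀ = L_f ⊗_s L_g, ord ≤ 2·1.
h=∫₀ˣh₀: take L = L₀·Dx.
L = (-16 + 48·x)·Dx + 6·Dx^2 + (-1 + 3·x)·Dx^3  (order 3).
h: a_k = 0, 0, -4, -8, -38/3, -152/5, -3548/45, -7096/35, -167387/315, -1339096/945, …
ICs: h(0) = 0, h′(0) = 0, h′′(0) = -8.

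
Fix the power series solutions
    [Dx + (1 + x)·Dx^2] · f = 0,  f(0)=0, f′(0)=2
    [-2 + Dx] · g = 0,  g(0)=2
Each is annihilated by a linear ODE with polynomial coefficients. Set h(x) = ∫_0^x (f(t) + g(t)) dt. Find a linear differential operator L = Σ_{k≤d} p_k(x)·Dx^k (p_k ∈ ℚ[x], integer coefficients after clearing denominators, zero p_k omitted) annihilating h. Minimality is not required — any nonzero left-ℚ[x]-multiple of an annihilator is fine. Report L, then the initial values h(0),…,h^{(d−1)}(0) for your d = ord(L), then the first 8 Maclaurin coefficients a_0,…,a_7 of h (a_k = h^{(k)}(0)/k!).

f: a_k = 0, 2, -1, 2/3, -1/2, 2/5, -1/3, 2/7, …
g: a_k = 2, 4, 4, 8/3, 4/3, 8/15, 8/45, 16/315, …
Weyl lclm of L_f,L_g ⇒ L₀ (ord ≤ 3).
h=∫h₀ ⇒ L = L₀·Dx.
L = (-8 - 4·x)·Dx^2 + (-2 - 8·x - 4·x^2)·Dx^3 + (3 + 5·x + 2·x^2)·Dx^4  (order 4).
h: a_k = 0, 2, 3, 1, 5/6, 1/6, 7/45, -1/45, …
ICs: h(0) = 0, h′(0) = 2, h′′(0) = 6, h′′′(0) = 6.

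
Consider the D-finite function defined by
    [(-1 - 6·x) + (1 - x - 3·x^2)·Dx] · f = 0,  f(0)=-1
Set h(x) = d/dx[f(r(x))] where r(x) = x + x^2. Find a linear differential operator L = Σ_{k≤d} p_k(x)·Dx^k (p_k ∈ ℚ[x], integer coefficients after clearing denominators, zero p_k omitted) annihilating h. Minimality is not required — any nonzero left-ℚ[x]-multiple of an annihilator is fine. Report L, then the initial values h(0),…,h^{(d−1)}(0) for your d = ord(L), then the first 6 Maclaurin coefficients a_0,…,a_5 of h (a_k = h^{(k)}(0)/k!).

f: a_k = -1, -1, -4, -7, -19, -40, …
L₀ from L_f via x↦r, Dx↦r'^{-1}Dx.
h=h₀': d/dx-closure on L₀ ⇒ L.
L = (10 + 60·x + 168·x^2 + 396·x^3 + 648·x^4 + 540·x^5 + 180·x^6) + (-1 - 7·x - 6·x^2 + 44·x^3 + 135·x^4 + 180·x^5 + 126·x^6 + 36·x^7)·Dx  (order 1).
h: a_k = -1, -10, -45, -176, -685, -2508, …
ICs: h(0) = -1.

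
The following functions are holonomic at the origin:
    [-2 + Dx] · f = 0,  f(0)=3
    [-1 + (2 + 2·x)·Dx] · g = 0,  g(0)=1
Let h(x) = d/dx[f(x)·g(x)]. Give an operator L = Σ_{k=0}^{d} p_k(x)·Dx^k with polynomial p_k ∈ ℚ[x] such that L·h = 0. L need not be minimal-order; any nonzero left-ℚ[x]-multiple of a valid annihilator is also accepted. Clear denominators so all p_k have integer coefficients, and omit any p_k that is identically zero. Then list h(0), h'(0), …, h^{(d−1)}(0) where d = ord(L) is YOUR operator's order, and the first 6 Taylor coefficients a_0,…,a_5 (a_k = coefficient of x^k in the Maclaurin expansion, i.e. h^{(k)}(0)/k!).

L = (23 + 40·x + 16·x^2) + (-10 - 18·x - 8·x^2)·Dx  (order 1).
h: a_k = 15/2, 69/4, 309/16, 449/32, 1949/256, 1643/512, …
ICs: h(0) = 15/2.

f: a_k = 3, 6, 6, 4, 2, 4/5, …
g: a_k = 1, 1/2, -1/8, 1/16, -5/128, 7/256, …
Product ⇒ symmetric product L₀, ord ≤ 1.
h₀' ⇒ L via d/dx closure of L₀.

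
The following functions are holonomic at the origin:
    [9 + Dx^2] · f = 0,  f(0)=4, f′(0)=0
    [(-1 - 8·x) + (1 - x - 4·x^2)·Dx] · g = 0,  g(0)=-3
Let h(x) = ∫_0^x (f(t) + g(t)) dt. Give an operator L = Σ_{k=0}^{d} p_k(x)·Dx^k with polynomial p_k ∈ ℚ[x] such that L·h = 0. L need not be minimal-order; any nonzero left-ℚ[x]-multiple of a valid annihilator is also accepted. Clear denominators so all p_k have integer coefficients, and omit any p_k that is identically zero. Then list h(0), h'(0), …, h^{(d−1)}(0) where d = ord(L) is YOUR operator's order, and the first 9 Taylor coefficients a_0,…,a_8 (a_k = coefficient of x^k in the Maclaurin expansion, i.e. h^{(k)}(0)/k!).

f: a_k = 4, 0, -18, 0, 27/2, 0, -81/20, 0, 729/1120, …
g: a_k = -3, -3, -15, -27, -87, -195, -543, -1323, -3495, …
Sum ⇒ L₀ = lclm(L_f,L_g) in ℚ(x)⟨Dx⟩.
Integrate: L := L₀·Dx.
L = (-567 - 4806·x - 3321·x^2 - 9936·x^3 - 6480·x^4 - 10368·x^5)·Dx + (171 - 117·x - 441·x^2 + 135·x^3 - 540·x^4 - 3888·x^5 - 5184·x^6)·Dx^2 + (-63 - 534·x - 369·x^2 - 1104·x^3 - 720·x^4 - 1152·x^5)·Dx^3 + (19 - 13·x - 49·x^2 + 15·x^3 - 60·x^4 - 432·x^5 - 576·x^6)·Dx^4  (order 4).
h: a_k = 0, 1, -3/2, -11, -27/4, -147/10, -65/2, -1563/20, -1323/8, …
ICs: h(0) = 0, h′(0) = 1, h′′(0) = -3, h′′′(0) = -66.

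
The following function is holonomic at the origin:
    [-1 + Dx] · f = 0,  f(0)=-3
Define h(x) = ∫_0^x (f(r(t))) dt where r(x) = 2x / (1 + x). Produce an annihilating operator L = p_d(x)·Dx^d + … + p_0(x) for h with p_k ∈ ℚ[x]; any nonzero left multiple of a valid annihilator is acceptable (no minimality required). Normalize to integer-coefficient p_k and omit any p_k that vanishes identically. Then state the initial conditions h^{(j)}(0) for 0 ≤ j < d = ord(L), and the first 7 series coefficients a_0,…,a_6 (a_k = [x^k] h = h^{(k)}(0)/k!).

L = -2·Dx + (1 + 2·x + x^2)·Dx^2  (order 2).
h: a_k = 0, -3, -3, 0, 1/2, -2/5, 1/5, …
ICs: h(0) = 0, h′(0) = -3.

f: a_k = -3, -3, -3/2, -1/2, -1/8, -1/40, -1/240, …
Substitute x→r, Dx→(1/r')Dx; clear ⇒ L₀.
h=∫₀ˣh₀: take L = L₀·Dx.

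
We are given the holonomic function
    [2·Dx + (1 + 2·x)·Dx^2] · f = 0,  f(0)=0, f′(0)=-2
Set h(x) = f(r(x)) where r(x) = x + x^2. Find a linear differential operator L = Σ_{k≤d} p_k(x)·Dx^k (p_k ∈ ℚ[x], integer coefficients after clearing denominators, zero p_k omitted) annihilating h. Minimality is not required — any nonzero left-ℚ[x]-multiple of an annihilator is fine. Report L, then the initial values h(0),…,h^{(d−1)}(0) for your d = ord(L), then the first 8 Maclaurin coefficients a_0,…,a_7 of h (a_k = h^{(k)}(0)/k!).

f: a_k = 0, -2, 2, -8/3, 4, -32/5, 32/3, -128/7, …
f∘r: x↦r, Dx↦Dx/r' in L_f ⇒ L₀.
L = (4·x + 4·x^2)·Dx + (1 + 4·x + 6·x^2 + 4·x^3)·Dx^2  (order 2).
h: a_k = 0, -2, 0, 4/3, -2, 8/5, 0, -16/7, …
ICs: h(0) = 0, h′(0) = -2.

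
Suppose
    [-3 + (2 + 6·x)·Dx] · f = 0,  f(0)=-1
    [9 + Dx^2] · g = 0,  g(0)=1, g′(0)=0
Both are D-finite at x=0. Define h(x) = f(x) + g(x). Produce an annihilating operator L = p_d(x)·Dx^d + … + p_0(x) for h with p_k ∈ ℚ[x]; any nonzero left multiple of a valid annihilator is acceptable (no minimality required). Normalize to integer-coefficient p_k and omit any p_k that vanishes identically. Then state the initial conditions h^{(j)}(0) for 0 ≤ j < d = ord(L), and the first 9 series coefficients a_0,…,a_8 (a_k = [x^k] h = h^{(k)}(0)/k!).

L = (-63 - 216·x - 324·x^2) + (18 + 198·x + 648·x^2 + 648·x^3)·Dx + (-7 - 24·x - 36·x^2)·Dx^2 + (2 + 22·x + 72·x^2 + 72·x^3)·Dx^3  (order 3).
h: a_k = 0, -3/2, -27/8, -27/16, 837/128, -1701/256, 71361/5120, -72171/2048, 98700039/1146880, …
ICs: h(0) = 0, h′(0) = -3/2, h′′(0) = -27/4.

f: a_k = -1, -3/2, 9/8, -27/16, 405/128, -1701/256, 15309/1024, -72171/2048, 2814669/32768, …
g: a_k = 1, 0, -9/2, 0, 27/8, 0, -81/80, 0, 729/4480, …
h₀=f+g: left-lcm gives L₀, ord ≤ 3.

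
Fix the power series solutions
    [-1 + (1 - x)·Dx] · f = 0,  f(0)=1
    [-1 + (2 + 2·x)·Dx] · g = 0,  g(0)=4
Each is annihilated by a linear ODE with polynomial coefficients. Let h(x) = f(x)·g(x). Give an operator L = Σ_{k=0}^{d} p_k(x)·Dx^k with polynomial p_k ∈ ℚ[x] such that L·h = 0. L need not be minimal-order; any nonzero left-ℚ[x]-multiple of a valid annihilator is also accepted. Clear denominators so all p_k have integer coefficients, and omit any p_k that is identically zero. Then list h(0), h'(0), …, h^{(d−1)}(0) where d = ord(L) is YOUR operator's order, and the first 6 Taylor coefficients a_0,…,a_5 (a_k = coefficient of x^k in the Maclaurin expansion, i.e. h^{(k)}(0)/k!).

L = (3 + x) + (-2 + 2·x^2)·Dx  (order 1).
h: a_k = 4, 6, 11/2, 23/4, 179/32, 365/64, …
ICs: h(0) = 4.

f: a_k = 1, 1, 1, 1, 1, 1, …
g: a_k = 4, 2, -1/2, 1/4, -5/32, 7/64, …
Sym-product of L_f,L_g gives L₀ (≤ ord 1).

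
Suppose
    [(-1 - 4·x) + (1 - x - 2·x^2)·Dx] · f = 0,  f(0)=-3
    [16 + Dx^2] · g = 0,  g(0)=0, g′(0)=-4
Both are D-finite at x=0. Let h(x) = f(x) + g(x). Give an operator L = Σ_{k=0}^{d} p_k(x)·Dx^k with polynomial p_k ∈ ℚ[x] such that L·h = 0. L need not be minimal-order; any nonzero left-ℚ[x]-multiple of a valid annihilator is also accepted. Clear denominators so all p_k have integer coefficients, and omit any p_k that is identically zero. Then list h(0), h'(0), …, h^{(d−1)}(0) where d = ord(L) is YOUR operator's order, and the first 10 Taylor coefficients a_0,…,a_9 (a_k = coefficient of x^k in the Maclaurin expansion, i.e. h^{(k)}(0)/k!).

L = (368 + 1408·x - 256·x^2 + 512·x^3 + 2560·x^4 + 2048·x^5) + (-176 + 336·x + 384·x^2 - 1024·x^3 - 384·x^4 + 1536·x^5 + 1024·x^6)·Dx + (23 + 88·x - 16·x^2 + 32·x^3 + 160·x^4 + 128·x^5)·Dx^2 + (-11 + 21·x + 24·x^2 - 64·x^3 - 24·x^4 + 96·x^5 + 64·x^6)·Dx^3  (order 3).
h: a_k = -3, -7, -9, -13/3, -33, -1073/15, -129, -79301/315, -513, -2902253/2835, …
ICs: h(0) = -3, h′(0) = -7, h′′(0) = -18.

f: a_k = -3, -3, -9, -15, -33, -63, -129, -255, -513, -1023, …
g: a_k = 0, -4, 0, 32/3, 0, -128/15, 0, 1024/315, 0, -2048/2835, …
f+g: L₀ = lclm(L_f,L_g), ord ≤ 1+2.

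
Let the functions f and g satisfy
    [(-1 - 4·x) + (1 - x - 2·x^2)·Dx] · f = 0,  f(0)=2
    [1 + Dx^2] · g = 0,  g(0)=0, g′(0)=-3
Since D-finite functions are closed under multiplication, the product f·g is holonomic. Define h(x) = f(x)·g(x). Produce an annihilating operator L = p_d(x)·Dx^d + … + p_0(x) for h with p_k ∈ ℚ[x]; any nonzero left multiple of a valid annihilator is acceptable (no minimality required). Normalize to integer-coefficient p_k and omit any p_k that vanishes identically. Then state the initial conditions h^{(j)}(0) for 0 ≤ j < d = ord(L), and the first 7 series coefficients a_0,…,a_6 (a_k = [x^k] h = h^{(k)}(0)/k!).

L = (3 + x + 2·x^2) + (2 + 8·x)·Dx + (-1 + x + 2·x^2)·Dx^2  (order 2).
h: a_k = 0, -6, -6, -17, -29, -1261/20, -2421/20, …
ICs: h(0) = 0, h′(0) = -6.

f: a_k = 2, 2, 6, 10, 22, 42, 86, …
g: a_k = 0, -3, 0, 1/2, 0, -1/40, 0, …
Product ⇒ symmetric product L₀, ord ≤ 2.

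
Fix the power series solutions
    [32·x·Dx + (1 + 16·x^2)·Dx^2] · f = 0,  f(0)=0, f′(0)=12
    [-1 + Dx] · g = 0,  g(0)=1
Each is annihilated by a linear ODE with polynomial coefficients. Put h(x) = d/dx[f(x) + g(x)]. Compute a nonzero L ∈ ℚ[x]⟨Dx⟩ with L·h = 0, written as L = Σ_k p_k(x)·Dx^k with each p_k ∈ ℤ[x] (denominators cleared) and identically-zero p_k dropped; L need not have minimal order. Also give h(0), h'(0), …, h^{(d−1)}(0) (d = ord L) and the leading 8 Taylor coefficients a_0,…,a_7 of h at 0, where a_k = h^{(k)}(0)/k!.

f: a_k = 0, 12, 0, -64, 0, 3072/5, 0, -49152/7, …
g: a_k = 1, 1, 1/2, 1/6, 1/24, 1/120, 1/720, 1/5040, …
f+g: L₀ = lclm(L_f,L_g), ord ≤ 2+1.
Differentiate: ansatz ord ≤ ord L₀ ⇒ L.
L = (32 - 32·x - 1536·x^2 - 512·x^3) + (-33 + 1504·x^2 - 256·x^4)·Dx + (1 + 32·x + 32·x^2 + 512·x^3 + 256·x^4)·Dx^2  (order 2).
h: a_k = 13, 1, -383/2, 1/6, 73729/24, 1/120, -35389439/720, 1/5040, …
ICs: h(0) = 13, h′(0) = 1.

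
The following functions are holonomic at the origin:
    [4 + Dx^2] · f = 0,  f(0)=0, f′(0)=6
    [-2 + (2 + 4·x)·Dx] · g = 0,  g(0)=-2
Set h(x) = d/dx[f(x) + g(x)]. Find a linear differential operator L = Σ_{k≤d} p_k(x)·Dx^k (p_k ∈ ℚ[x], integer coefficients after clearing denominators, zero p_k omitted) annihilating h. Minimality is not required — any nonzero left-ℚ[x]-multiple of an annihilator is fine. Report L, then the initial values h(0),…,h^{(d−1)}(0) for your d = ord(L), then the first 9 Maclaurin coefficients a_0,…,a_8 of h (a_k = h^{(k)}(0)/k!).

f: a_k = 0, 6, 0, -4, 0, 4/5, 0, -8/105, 0, …
g: a_k = -2, -2, 1, -1, 5/4, -7/4, 21/8, -33/8, 429/64, …
h₀=f+g: left-lcm gives L₀, ord ≤ 3.
h₀' ⇒ L via d/dx closure of L₀.
L = (-76 - 64·x - 64·x^2) + (-28 - 120·x - 192·x^2 - 128·x^3)·Dx + (-19 - 16·x - 16·x^2)·Dx^2 + (-7 - 30·x - 48·x^2 - 32·x^3)·Dx^3  (order 3).
h: a_k = 4, 2, -15, 5, -19/4, 63/4, -3529/120, 429/8, -675419/6720, …
ICs: h(0) = 4, h′(0) = 2, h′′(0) = -30.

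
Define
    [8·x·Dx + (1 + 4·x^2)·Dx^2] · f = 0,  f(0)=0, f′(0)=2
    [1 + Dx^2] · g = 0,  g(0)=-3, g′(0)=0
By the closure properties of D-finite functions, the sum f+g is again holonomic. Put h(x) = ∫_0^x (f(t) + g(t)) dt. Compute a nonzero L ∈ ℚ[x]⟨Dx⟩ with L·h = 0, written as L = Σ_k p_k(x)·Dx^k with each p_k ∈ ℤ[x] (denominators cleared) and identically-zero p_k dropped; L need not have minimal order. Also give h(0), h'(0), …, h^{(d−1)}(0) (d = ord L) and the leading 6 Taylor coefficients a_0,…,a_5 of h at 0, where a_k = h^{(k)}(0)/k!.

L = (-376·x + 1600·x^3 + 128·x^5)·Dx^2 + (-7 + 76·x^2 + 432·x^4 + 64·x^6)·Dx^3 + (-376·x + 1600·x^3 + 128·x^5)·Dx^4 + (-7 + 76·x^2 + 432·x^4 + 64·x^6)·Dx^5  (order 5).
h: a_k = 0, -3, 1, 1/2, -2/3, -1/40, …
ICs: h(0) = 0, h′(0) = -3, h′′(0) = 2, h′′′(0) = 3, h′′′′(0) = -16.

f: a_k = 0, 2, 0, -8/3, 0, 32/5, …
g: a_k = -3, 0, 3/2, 0, -1/8, 0, …
L₀ := lclm(L_f,L_g); ord L₀ ≤ 2+2.
∫: right-multiply L₀ by Dx.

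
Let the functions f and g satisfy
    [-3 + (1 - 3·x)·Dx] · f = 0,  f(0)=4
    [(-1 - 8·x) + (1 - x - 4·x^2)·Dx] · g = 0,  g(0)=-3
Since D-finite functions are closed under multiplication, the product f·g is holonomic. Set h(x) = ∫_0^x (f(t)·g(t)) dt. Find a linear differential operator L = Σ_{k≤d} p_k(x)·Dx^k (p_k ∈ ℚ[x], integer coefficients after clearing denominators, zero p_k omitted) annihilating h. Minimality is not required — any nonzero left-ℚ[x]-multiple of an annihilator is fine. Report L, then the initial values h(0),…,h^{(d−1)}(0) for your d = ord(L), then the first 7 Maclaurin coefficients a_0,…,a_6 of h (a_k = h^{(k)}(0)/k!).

f: a_k = 4, 12, 36, 108, 324, 972, 2916, …
g: a_k = -3, -3, -15, -27, -87, -195, -543, …
f·g: L₀ = L_f ⊗_s L_g, ord ≤ 1·1.
Integrate: L := L₀·Dx.
L = (-4 - 2·x + 36·x^2)·Dx + (1 - 4·x - x^2 + 12·x^3)·Dx^2  (order 2).
h: a_k = 0, -12, -24, -68, -180, -2508/5, -1384, …
ICs: h(0) = 0, h′(0) = -12.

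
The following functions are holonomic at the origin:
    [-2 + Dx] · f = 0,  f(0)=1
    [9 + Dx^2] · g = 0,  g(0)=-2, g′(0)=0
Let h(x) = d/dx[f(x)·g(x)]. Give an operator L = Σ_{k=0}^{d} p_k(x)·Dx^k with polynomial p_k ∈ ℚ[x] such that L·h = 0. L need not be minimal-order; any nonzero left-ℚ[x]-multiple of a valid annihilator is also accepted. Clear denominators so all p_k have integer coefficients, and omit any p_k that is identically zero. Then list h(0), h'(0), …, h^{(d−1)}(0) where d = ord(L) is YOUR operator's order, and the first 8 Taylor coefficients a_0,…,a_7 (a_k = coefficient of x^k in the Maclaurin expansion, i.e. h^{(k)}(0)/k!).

L = 13 - 4·Dx + Dx^2  (order 2).
h: a_k = -4, 10, 46, 119/3, -61/6, -407/12, -3277/180, 239/2520, …
ICs: h(0) = -4, h′(0) = 10.

f: a_k = 1, 2, 2, 4/3, 2/3, 4/15, 4/45, 8/315, …
g: a_k = -2, 0, 9, 0, -27/4, 0, 81/40, 0, …
Sym-product of L_f,L_g gives L₀ (≤ ord 2).
Derive L from L₀ (diff closure).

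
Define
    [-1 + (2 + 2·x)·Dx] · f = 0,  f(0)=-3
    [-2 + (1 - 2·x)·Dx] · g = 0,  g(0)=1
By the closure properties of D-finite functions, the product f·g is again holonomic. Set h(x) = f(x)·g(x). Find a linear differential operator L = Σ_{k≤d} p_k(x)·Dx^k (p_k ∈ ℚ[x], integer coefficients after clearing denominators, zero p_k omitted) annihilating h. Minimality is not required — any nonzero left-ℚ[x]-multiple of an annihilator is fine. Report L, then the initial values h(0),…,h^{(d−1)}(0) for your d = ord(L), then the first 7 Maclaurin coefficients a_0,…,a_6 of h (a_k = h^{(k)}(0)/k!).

f: a_k = -3, -3/2, 3/8, -3/16, 15/128, -21/256, 63/1024, …
g: a_k = 1, 2, 4, 8, 16, 32, 64, …
L₀ := L_f ⊗_s L_g (sym. prod.), ord ≤ 1.
L = (5 + 2·x) + (-2 + 2·x + 4·x^2)·Dx  (order 1).
h: a_k = -3, -15/2, -117/8, -471/16, -7521/128, -30105/256, -240777/1024, …
ICs: h(0) = -3.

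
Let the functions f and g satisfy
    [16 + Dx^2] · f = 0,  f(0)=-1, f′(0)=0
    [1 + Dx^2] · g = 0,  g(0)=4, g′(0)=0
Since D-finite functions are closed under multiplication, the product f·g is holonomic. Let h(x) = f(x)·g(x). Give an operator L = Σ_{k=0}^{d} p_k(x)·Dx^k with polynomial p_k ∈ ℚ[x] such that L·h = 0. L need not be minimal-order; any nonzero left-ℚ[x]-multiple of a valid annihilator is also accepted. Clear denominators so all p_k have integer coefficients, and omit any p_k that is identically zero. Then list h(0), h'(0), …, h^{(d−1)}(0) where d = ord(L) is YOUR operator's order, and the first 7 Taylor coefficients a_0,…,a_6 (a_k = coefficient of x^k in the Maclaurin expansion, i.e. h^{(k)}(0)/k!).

L = 225 + 34·Dx^2 + Dx^4  (order 4).
h: a_k = -4, 0, 34, 0, -353/6, 0, 8177/180, …
ICs: h(0) = -4, h′(0) = 0, h′′(0) = 68, h′′′(0) = 0.

f: a_k = -1, 0, 8, 0, -32/3, 0, 256/45, …
g: a_k = 4, 0, -2, 0, 1/6, 0, -1/180, …
Product ⇒ symmetric product L₀, ord ≤ 4.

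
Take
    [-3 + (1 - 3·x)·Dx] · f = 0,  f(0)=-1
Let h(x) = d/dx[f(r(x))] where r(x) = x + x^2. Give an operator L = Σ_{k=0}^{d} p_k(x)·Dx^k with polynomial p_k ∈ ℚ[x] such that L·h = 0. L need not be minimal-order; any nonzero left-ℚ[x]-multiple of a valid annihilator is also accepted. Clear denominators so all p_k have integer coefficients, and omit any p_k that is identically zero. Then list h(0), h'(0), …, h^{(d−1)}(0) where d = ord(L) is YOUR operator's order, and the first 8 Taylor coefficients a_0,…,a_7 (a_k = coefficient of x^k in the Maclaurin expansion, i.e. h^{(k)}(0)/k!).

L = (8 + 18·x + 18·x^2) + (-1 + x + 9·x^2 + 6·x^3)·Dx  (order 1).
h: a_k = -3, -24, -135, -684, -3240, -14742, -65205, -282528, …
ICs: h(0) = -3.

f: a_k = -1, -3, -9, -27, -81, -243, -729, -2187, …
f∘r: x↦r, Dx↦Dx/r' in L_f ⇒ L₀.
h₀' ⇒ L via d/dx closure of L₀.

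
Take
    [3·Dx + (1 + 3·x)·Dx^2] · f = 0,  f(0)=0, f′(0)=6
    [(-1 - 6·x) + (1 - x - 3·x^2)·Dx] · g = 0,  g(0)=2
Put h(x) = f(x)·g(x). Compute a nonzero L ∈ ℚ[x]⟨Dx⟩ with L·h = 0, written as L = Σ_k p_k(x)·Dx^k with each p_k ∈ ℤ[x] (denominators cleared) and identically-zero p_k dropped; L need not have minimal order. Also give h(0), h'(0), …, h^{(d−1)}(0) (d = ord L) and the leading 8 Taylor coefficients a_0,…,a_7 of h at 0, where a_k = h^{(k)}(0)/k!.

f: a_k = 0, 6, -9, 18, -81/2, 486/5, -243, 4374/7, …
g: a_k = 2, 2, 8, 14, 38, 80, 194, 434, …
f·g: L₀ = L_f ⊗_s L_g, ord ≤ 2·1.
L = (9 + 36·x) + (-1 + 21·x + 45·x^2)·Dx + (-1 - 2·x + 6·x^2 + 9·x^3)·Dx^2  (order 2).
h: a_k = 0, 12, -6, 66, -33, 1797/5, -1128/5, 73581/35, …
ICs: h(0) = 0, h′(0) = 12.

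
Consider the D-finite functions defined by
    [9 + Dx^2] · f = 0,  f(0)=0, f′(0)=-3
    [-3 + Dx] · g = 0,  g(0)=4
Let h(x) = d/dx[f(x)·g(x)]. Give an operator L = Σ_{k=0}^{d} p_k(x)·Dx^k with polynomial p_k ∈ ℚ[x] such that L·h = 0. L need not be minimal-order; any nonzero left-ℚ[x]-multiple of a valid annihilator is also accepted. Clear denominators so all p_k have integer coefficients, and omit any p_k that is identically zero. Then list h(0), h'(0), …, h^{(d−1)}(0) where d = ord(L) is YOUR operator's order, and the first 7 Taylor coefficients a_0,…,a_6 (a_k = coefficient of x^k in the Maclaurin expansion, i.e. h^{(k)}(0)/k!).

L = 18 - 6·Dx + Dx^2  (order 2).
h: a_k = -12, -72, -108, 0, 162, 972/5, 486/5, …
ICs: h(0) = -12, h′(0) = -72.

f: a_k = 0, -3, 0, 9/2, 0, -81/40, 0, …
g: a_k = 4, 12, 18, 18, 27/2, 81/10, 81/20, …
Product ⇒ symmetric product L₀, ord ≤ 2.
Derive L from L₀ (diff closure).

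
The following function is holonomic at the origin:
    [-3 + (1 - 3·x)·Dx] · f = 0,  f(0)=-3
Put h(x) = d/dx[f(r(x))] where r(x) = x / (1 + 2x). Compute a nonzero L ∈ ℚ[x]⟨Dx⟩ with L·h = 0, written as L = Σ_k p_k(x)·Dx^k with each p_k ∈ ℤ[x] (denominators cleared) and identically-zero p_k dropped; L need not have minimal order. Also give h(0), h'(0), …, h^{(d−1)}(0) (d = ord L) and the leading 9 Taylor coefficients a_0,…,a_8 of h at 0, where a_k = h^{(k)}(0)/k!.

L = 4 + (-2 + 2·x)·Dx  (order 1).
h: a_k = -9, -18, -27, -36, -45, -54, -63, -72, -81, …
ICs: h(0) = -9.

f: a_k = -3, -9, -27, -81, -243, -729, -2187, -6561, -19683, …
h₀=f(r): pull back L_f along r ⇒ L₀.
h₀' ⇒ L via d/dx closure of L₀.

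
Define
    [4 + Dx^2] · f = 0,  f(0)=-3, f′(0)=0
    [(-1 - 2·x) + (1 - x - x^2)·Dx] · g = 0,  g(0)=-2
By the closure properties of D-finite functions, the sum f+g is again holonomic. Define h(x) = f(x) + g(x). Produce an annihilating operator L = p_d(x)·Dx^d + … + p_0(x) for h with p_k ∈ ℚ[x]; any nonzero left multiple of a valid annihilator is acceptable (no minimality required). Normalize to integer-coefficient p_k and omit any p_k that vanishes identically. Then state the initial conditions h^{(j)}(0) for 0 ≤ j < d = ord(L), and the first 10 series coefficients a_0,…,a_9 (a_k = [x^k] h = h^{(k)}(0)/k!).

L = (-44 - 96·x - 32·x^2 - 48·x^3 - 40·x^4 - 16·x^5) + (16 - 20·x - 8·x^2 + 16·x^3 - 12·x^4 - 24·x^5 - 8·x^6)·Dx + (-11 - 24·x - 8·x^2 - 12·x^3 - 10·x^4 - 4·x^5)·Dx^2 + (4 - 5·x - 2·x^2 + 4·x^3 - 3·x^4 - 6·x^5 - 2·x^6)·Dx^3  (order 3).
h: a_k = -5, -2, 2, -6, -12, -16, -386/15, -42, -7142/105, -110, …
ICs: h(0) = -5, h′(0) = -2, h′′(0) = 4.

f: a_k = -3, 0, 6, 0, -2, 0, 4/15, 0, -2/105, 0, …
g: a_k = -2, -2, -4, -6, -10, -16, -26, -42, -68, -110, …
f+g: L₀ = lclm(L_f,L_g), ord ≤ 2+1.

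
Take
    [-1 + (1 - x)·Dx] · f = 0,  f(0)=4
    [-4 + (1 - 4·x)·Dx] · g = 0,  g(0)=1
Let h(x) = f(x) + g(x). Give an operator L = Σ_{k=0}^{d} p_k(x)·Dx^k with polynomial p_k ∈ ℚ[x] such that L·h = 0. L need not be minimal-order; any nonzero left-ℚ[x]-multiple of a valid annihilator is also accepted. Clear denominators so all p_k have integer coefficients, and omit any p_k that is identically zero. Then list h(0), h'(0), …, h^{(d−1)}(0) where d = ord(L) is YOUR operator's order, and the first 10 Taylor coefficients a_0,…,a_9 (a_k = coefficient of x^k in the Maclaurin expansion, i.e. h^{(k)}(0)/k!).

f: a_k = 4, 4, 4, 4, 4, 4, 4, 4, 4, 4, …
g: a_k = 1, 4, 16, 64, 256, 1024, 4096, 16384, 65536, 262144, …
h₀=f+g: left-lcm gives L₀, ord ≤ 2.
L = -8 + (10 - 16·x)·Dx + (-1 + 5·x - 4·x^2)·Dx^2  (order 2).
h: a_k = 5, 8, 20, 68, 260, 1028, 4100, 16388, 65540, 262148, …
ICs: h(0) = 5, h′(0) = 8.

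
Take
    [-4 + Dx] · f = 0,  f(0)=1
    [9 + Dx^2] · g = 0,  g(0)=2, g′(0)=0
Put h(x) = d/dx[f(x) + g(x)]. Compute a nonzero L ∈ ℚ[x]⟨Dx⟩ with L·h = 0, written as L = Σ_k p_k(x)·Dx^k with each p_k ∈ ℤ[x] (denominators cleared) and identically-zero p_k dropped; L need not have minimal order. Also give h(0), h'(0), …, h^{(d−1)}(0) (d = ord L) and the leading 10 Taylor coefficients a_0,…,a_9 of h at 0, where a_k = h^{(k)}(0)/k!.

f: a_k = 1, 4, 8, 32/3, 32/3, 128/15, 256/45, 1024/315, 512/315, 2048/2835, …
g: a_k = 2, 0, -9, 0, 27/4, 0, -81/40, 0, 729/2240, 0, …
f+g: L₀ = lclm(L_f,L_g), ord ≤ 1+2.
Derive L from L₀ (diff closure).
L = 36 - 9·Dx + 4·Dx^2 - Dx^3  (order 3).
h: a_k = 4, -2, 32, 209/3, 128/3, 1319/60, 1024/45, 39329/2520, 2048/315, 465239/181440, …
ICs: h(0) = 4, h′(0) = -2, h′′(0) = 64.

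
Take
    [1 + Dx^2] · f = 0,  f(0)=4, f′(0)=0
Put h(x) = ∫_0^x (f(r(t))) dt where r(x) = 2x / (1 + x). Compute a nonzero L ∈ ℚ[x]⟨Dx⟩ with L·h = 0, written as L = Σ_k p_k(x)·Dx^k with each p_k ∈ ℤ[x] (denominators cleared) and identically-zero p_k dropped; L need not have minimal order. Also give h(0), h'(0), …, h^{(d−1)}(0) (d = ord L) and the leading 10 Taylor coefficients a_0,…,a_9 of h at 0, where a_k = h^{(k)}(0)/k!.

f: a_k = 4, 0, -2, 0, 1/6, 0, -1/180, 0, 1/10080, 0, …
L₀ from L_f via x↦r, Dx↦r'^{-1}Dx.
Integrate: L := L₀·Dx.
L = 4·Dx + (2 + 6·x + 6·x^2 + 2·x^3)·Dx^2 + (1 + 4·x + 6·x^2 + 4·x^3 + x^4)·Dx^3  (order 3).
h: a_k = 0, 4, 0, -8/3, 4, -64/15, 32/9, -88/45, -2/5, 9416/2835, …
ICs: h(0) = 0, h′(0) = 4, h′′(0) = 0.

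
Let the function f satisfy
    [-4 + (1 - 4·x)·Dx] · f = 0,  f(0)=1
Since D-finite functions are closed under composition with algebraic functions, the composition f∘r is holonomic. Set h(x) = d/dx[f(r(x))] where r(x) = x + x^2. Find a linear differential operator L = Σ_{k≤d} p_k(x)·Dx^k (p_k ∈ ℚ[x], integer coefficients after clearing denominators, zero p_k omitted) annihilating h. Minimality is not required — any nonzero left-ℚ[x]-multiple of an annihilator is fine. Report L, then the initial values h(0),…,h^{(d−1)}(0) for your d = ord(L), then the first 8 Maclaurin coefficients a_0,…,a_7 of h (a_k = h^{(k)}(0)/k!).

L = (10 + 24·x + 24·x^2) + (-1 + 2·x + 12·x^2 + 8·x^3)·Dx  (order 1).
h: a_k = 4, 40, 288, 1856, 11200, 64896, 365568, 2017280, …
ICs: h(0) = 4.

f: a_k = 1, 4, 16, 64, 256, 1024, 4096, 16384, …
L₀ from L_f via x↦r, Dx↦r'^{-1}Dx.
Derive L from L₀ (diff closure).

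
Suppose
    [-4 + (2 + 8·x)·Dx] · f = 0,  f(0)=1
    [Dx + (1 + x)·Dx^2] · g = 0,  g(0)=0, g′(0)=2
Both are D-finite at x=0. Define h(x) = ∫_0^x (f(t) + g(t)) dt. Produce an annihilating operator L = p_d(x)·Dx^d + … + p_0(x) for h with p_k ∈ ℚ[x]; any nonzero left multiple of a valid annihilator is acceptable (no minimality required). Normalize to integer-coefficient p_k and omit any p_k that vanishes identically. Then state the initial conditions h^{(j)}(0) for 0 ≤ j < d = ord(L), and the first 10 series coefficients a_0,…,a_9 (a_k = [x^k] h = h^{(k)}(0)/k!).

f: a_k = 1, 2, -2, 4, -10, 28, -84, 264, -858, 2860, …
g: a_k = 0, 2, -1, 2/3, -1/2, 2/5, -1/3, 2/7, -1/4, 2/9, …
Sum ⇒ L₀ = lclm(L_f,L_g) in ℚ(x)⟨Dx⟩.
h=∫₀ˣh₀: take L = L₀·Dx.
L = (-8 + 4·x)·Dx^2 + (-10 - 8·x + 20·x^2)·Dx^3 + (-1 - 3·x + 6·x^2 + 8·x^3)·Dx^4  (order 4).
h: a_k = 0, 1, 2, -1, 7/6, -21/10, 71/15, -253/21, 925/28, -3433/36, …
ICs: h(0) = 0, h′(0) = 1, h′′(0) = 4, h′′′(0) = -6.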